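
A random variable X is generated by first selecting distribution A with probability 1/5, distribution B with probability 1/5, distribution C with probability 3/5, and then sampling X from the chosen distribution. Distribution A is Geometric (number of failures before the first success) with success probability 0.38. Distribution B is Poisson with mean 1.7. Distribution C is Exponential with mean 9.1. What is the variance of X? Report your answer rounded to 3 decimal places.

Per component, A: μ=1.63158, E[X²]=6.95568; B: μ=1.7, E[X²]=4.59; C: μ=9.1, E[X²]=165.62.
E[X] = 0.2·1.63158 + 0.2·1.7 + 0.6·9.1 = 6.12632.
E[X²] = 0.2·6.95568 + 0.2·4.59 + 0.6·165.62 = 101.681.
Var(X) = E[X²] − (E[X])² = 101.681 − 37.5317 = 64.1494.

64.149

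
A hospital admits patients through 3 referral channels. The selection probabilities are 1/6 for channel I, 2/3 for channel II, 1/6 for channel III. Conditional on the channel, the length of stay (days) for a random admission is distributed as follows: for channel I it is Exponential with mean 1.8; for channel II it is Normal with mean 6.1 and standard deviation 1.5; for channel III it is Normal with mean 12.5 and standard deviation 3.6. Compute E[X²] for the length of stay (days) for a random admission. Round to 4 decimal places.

For each component E[X²] = Var + (mean)², giving I: 6.48; II: 39.46; III: 169.21.
Overall E[X²] = 0.166667·6.48 + 0.666667·39.46 + 0.166667·169.21 = 55.5883.

55.5883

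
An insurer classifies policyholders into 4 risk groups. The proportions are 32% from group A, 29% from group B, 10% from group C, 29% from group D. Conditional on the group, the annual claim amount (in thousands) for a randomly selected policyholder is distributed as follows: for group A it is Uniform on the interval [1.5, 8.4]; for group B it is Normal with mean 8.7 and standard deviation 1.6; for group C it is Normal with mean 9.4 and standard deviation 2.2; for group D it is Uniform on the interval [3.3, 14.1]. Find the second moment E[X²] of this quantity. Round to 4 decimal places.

For each component E[X²] = Var + (mean)², giving A: 28.47; B: 78.25; C: 93.2; D: 85.41.
Overall E[X²] = 0.32·28.47 + 0.29·78.25 + 0.1·93.2 + 0.29·85.41 = 65.8918.

65.8918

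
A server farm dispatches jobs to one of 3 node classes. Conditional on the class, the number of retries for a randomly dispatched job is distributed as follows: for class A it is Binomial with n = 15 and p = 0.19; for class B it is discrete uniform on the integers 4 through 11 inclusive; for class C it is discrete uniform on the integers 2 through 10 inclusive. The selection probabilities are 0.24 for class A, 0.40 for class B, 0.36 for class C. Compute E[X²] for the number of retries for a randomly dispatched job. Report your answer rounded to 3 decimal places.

For each component E[X²] = Var + (mean)², giving A: 10.431; B: 61.5; C: 42.6667.
Overall E[X²] = 0.24·10.431 + 0.4·61.5 + 0.36·42.6667 = 42.4634.

42.463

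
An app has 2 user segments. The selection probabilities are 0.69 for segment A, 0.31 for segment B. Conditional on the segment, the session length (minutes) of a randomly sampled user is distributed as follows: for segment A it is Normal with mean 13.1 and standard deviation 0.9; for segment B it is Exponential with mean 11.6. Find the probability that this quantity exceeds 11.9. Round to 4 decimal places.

Conditional on each segment, P(X > 11.9): A: 0.908789; B: 0.358487.
By total probability, P(X > 11.9) = 0.69·0.908789 + 0.31·0.358487 = 0.738195.

0.7382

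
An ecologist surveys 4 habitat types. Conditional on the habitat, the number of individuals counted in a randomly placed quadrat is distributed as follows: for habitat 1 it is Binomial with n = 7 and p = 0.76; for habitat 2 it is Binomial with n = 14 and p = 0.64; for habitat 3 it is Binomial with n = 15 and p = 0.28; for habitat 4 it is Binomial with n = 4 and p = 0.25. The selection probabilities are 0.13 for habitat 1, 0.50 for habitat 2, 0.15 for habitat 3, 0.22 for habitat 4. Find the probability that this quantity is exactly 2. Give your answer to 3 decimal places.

0.065

Conditional on each habitat, P(X = 2): 1: 0.00965834; 2: 0.000176617; 3: 0.115034; 4: 0.210938.
By total probability, P(X = 2) = 0.13·0.00965834 + 0.5·0.000176617 + 0.15·0.115034 + 0.22·0.210938 = 0.0650053.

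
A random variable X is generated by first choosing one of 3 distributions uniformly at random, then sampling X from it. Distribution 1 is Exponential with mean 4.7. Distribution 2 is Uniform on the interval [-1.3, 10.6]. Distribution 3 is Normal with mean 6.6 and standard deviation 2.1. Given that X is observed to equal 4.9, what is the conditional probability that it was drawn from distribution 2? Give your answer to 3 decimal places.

Likelihoods f(4.9 | ·): 1: 0.0750114; 2: 0.0840336; 3: 0.136895.
Posterior ∝ prior × likelihood. Numerator for 2: 0.333333·0.0840336 = 0.0280112.
Normalizing constant: 0.333333·0.0750114 + 0.333333·0.0840336 + 0.333333·0.136895 = 0.0986467.
P(2 | observation) = 0.0280112 / 0.0986467 = 0.283955.

0.284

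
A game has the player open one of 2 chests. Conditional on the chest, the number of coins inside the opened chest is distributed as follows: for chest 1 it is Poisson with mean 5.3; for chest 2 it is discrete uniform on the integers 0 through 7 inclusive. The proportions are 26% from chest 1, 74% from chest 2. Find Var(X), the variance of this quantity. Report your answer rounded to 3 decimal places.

Per component, 1: μ=5.3, E[X²]=33.39; 2: μ=3.5, E[X²]=17.5.
E[X] = 0.26·5.3 + 0.74·3.5 = 3.968.
E[X²] = 0.26·33.39 + 0.74·17.5 = 21.6314.
Var(X) = E[X²] − (E[X])² = 21.6314 − 15.745 = 5.88638.

5.886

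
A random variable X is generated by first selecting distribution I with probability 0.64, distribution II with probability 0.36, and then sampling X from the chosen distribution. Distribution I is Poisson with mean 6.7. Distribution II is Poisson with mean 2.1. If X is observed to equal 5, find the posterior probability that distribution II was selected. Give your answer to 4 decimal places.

Likelihoods P(X=5 | ·): I: 0.13849; II: 0.041677.
Posterior ∝ prior × likelihood. Numerator for II: 0.36·0.041677 = 0.0150037.
Normalizing constant: 0.64·0.13849 + 0.36·0.041677 = 0.103638.
P(II | observation) = 0.0150037 / 0.103638 = 0.144771.

0.1448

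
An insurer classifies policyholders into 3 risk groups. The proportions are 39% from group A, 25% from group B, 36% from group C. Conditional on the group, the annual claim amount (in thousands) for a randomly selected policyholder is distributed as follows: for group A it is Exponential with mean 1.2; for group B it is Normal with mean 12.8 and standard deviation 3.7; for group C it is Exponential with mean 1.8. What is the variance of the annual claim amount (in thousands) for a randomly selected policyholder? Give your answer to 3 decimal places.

Per component, A: μ=1.2, E[X²]=2.88; B: μ=12.8, E[X²]=177.53; C: μ=1.8, E[X²]=6.48.
E[X] = 0.39·1.2 + 0.25·12.8 + 0.36·1.8 = 4.316.
E[X²] = 0.39·2.88 + 0.25·177.53 + 0.36·6.48 = 47.8385.
Var(X) = E[X²] − (E[X])² = 47.8385 − 18.6279 = 29.2106.

29.211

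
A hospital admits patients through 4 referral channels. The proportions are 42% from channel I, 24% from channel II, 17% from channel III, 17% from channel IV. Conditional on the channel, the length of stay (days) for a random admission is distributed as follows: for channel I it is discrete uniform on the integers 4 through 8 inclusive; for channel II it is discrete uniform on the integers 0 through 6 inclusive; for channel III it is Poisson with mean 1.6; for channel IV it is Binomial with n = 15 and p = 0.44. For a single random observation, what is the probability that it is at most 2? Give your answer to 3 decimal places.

0.238

Conditional on each channel, P(X ≤ 2): I: 0; II: 0.428571; III: 0.783358; IV: 0.0129635.
By total probability, P(X ≤ 2) = 0.42·0 + 0.24·0.428571 + 0.17·0.783358 + 0.17·0.0129635 = 0.238232.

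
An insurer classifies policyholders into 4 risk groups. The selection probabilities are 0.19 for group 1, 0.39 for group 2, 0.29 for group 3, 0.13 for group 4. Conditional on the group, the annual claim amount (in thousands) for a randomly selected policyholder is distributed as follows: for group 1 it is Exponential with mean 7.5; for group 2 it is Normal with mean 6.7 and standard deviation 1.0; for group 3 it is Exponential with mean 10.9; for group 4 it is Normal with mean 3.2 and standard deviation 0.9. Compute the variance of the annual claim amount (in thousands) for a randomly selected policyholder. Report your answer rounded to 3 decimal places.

51.630

Per component, 1: μ=7.5, E[X²]=112.5; 2: μ=6.7, E[X²]=45.89; 3: μ=10.9, E[X²]=237.62; 4: μ=3.2, E[X²]=11.05.
E[X] = 0.19·7.5 + 0.39·6.7 + 0.29·10.9 + 0.13·3.2 = 7.615.
E[X²] = 0.19·112.5 + 0.39·45.89 + 0.29·237.62 + 0.13·11.05 = 109.618.
Var(X) = E[X²] − (E[X])² = 109.618 − 57.9882 = 51.6302.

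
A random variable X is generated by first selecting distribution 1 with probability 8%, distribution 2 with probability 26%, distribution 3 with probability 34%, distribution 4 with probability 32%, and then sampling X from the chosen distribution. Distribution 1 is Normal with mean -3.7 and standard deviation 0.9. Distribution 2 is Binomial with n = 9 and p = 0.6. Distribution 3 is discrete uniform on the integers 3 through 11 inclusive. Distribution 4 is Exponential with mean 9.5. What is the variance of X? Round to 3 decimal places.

Per component, 1: μ=-3.7, E[X²]=14.5; 2: μ=5.4, E[X²]=31.32; 3: μ=7, E[X²]=55.6667; 4: μ=9.5, E[X²]=180.5.
E[X] = 0.08·-3.7 + 0.26·5.4 + 0.34·7 + 0.32·9.5 = 6.528.
E[X²] = 0.08·14.5 + 0.26·31.32 + 0.34·55.6667 + 0.32·180.5 = 85.9899.
Var(X) = E[X²] − (E[X])² = 85.9899 − 42.6148 = 43.3751.

43.375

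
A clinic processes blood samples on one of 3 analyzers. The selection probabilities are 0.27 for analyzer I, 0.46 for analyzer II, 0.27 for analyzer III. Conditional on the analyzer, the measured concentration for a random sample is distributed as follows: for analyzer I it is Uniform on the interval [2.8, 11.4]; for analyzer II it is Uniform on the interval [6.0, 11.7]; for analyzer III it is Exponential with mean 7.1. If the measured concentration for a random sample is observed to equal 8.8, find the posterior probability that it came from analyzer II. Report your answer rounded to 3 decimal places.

0.656

Likelihoods f(8.8 | ·): I: 0.116279; II: 0.175439; III: 0.0407813.
Posterior ∝ prior × likelihood. Numerator for II: 0.46·0.175439 = 0.0807018.
Normalizing constant: 0.27·0.116279 + 0.46·0.175439 + 0.27·0.0407813 = 0.123108.
P(II | observation) = 0.0807018 / 0.123108 = 0.655536.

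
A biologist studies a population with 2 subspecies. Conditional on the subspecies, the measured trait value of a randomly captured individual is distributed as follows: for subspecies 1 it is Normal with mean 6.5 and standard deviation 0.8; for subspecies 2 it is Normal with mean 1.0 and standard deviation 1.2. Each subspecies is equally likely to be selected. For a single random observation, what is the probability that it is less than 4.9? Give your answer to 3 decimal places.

0.511

Conditional on each subspecies, P(X < 4.9): 1: 0.0227501; 2: 0.999423.
By total probability, P(X < 4.9) = 0.5·0.0227501 + 0.5·0.999423 = 0.511087.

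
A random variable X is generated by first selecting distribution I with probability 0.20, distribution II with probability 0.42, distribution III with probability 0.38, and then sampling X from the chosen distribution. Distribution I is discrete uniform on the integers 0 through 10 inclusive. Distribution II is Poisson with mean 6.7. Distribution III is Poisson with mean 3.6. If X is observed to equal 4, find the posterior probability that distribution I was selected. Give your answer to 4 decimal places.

Likelihoods P(X=4 | ·): I: 0.0909091; II: 0.103351; III: 0.191222.
Posterior ∝ prior × likelihood. Numerator for I: 0.2·0.0909091 = 0.0181818.
Normalizing constant: 0.2·0.0909091 + 0.42·0.103351 + 0.38·0.191222 = 0.134254.
P(I | observation) = 0.0181818 / 0.134254 = 0.135429.

0.1354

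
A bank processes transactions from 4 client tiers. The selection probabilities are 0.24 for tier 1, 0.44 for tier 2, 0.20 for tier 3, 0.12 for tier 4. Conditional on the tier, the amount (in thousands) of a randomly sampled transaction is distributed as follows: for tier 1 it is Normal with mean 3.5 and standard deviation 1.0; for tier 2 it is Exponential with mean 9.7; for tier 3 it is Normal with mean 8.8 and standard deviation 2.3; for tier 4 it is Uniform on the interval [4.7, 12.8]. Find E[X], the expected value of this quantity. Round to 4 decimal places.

7.9180

Component means — 1: 3.5; 2: 9.7; 3: 8.8; 4: 8.75.
E[X] = 0.24·3.5 + 0.44·9.7 + 0.2·8.8 + 0.12·8.75 = 7.918.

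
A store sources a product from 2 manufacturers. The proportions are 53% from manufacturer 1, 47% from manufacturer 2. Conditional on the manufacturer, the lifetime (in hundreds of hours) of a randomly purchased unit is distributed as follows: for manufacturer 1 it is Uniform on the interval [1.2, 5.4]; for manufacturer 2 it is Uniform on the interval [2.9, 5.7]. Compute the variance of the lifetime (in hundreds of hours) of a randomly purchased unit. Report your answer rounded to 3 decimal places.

1.335

Per component, 1: μ=3.3, E[X²]=12.36; 2: μ=4.3, E[X²]=19.1433.
E[X] = 0.53·3.3 + 0.47·4.3 = 3.77.
E[X²] = 0.53·12.36 + 0.47·19.1433 = 15.5482.
Var(X) = E[X²] − (E[X])² = 15.5482 − 14.2129 = 1.33527.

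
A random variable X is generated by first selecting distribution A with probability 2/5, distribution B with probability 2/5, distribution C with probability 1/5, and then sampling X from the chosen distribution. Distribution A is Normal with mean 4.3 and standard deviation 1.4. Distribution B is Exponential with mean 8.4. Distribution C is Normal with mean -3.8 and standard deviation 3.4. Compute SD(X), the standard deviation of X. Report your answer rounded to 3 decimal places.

Per component, A: μ=4.3, E[X²]=20.45; B: μ=8.4, E[X²]=141.12; C: μ=-3.8, E[X²]=26.
E[X] = 0.4·4.3 + 0.4·8.4 + 0.2·-3.8 = 4.32.
E[X²] = 0.4·20.45 + 0.4·141.12 + 0.2·26 = 69.828.
Var(X) = E[X²] − (E[X])² = 69.828 − 18.6624 = 51.1656.
SD(X) = √51.1656 = 7.15301.

7.153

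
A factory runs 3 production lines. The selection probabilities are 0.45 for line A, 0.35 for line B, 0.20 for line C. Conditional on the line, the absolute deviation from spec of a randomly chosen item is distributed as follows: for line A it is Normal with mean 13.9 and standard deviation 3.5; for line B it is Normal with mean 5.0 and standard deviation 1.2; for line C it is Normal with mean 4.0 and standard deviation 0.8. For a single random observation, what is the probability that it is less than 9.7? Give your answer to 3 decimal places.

0.602

Conditional on each line, P(X < 9.7): A: 0.11507; B: 0.999955; C: 1.
By total probability, P(X < 9.7) = 0.45·0.11507 + 0.35·0.999955 + 0.2·1 = 0.601766.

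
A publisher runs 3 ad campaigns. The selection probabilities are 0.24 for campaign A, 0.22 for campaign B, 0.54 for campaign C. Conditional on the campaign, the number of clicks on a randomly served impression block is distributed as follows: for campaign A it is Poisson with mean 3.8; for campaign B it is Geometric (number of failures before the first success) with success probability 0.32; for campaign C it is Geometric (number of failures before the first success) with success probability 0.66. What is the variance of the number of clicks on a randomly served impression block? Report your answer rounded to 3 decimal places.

Per component, A: μ=3.8, E[X²]=18.24; B: μ=2.125, E[X²]=11.1562; C: μ=0.515152, E[X²]=1.04591.
E[X] = 0.24·3.8 + 0.22·2.125 + 0.54·0.515152 = 1.65768.
E[X²] = 0.24·18.24 + 0.22·11.1562 + 0.54·1.04591 = 7.39677.
Var(X) = E[X²] − (E[X])² = 7.39677 − 2.74791 = 4.64886.

4.649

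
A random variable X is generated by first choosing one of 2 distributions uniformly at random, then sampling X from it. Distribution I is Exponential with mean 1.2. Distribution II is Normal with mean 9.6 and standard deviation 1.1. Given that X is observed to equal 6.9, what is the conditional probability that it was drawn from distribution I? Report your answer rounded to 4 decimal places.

0.1295

Likelihoods f(6.9 | ·): I: 0.00265232; II: 0.0178341.
Posterior ∝ prior × likelihood. Numerator for I: 0.5·0.00265232 = 0.00132616.
Normalizing constant: 0.5·0.00265232 + 0.5·0.0178341 = 0.0102432.
P(I | observation) = 0.00132616 / 0.0102432 = 0.129467.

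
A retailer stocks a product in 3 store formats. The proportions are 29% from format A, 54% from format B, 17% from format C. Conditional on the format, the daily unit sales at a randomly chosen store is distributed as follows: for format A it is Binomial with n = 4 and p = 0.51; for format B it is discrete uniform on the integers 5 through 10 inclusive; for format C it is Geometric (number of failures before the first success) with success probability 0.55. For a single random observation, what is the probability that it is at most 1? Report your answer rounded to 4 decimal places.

0.2219

Conditional on each format, P(X ≤ 1): A: 0.297652; B: 0; C: 0.7975.
By total probability, P(X ≤ 1) = 0.29·0.297652 + 0.54·0 + 0.17·0.7975 = 0.221894.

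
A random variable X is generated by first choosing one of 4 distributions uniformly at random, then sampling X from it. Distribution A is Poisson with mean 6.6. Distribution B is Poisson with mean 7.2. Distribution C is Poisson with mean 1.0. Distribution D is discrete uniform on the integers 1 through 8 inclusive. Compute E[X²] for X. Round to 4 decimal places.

For each component E[X²] = Var + (mean)², giving A: 50.16; B: 59.04; C: 2; D: 25.5.
Overall E[X²] = 0.25·50.16 + 0.25·59.04 + 0.25·2 + 0.25·25.5 = 34.175.

34.1750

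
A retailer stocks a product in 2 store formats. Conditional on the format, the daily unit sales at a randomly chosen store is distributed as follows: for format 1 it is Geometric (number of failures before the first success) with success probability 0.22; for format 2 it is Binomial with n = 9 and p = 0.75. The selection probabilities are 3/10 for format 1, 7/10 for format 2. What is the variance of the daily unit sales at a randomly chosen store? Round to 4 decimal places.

8.1725

Per component, 1: μ=3.54545, E[X²]=28.686; 2: μ=6.75, E[X²]=47.25.
E[X] = 0.3·3.54545 + 0.7·6.75 = 5.78864.
E[X²] = 0.3·28.686 + 0.7·47.25 = 41.6808.
Var(X) = E[X²] − (E[X])² = 41.6808 − 33.5083 = 8.17247.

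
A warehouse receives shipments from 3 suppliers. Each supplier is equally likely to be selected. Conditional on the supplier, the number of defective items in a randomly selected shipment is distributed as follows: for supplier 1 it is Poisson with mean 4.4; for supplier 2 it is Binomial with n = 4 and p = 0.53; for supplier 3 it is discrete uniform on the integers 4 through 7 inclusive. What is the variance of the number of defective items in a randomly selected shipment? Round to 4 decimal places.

Per component, 1: μ=4.4, E[X²]=23.76; 2: μ=2.12, E[X²]=5.4908; 3: μ=5.5, E[X²]=31.5.
E[X] = 0.333333·4.4 + 0.333333·2.12 + 0.333333·5.5 = 4.00667.
E[X²] = 0.333333·23.76 + 0.333333·5.4908 + 0.333333·31.5 = 20.2503.
Var(X) = E[X²] − (E[X])² = 20.2503 − 16.0534 = 4.19689.

4.1969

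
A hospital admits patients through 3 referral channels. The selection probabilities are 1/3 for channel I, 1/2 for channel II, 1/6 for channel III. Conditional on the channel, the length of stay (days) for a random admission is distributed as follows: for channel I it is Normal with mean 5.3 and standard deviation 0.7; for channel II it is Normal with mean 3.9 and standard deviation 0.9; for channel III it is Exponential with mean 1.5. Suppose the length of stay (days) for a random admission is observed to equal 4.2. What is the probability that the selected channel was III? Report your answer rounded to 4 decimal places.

0.0249

Likelihoods f(4.2 | ·): I: 0.165803; II: 0.419315; III: 0.04054.
Posterior ∝ prior × likelihood. Numerator for III: 0.166667·0.04054 = 0.00675667.
Normalizing constant: 0.333333·0.165803 + 0.5·0.419315 + 0.166667·0.04054 = 0.271682.
P(III | observation) = 0.00675667 / 0.271682 = 0.0248698.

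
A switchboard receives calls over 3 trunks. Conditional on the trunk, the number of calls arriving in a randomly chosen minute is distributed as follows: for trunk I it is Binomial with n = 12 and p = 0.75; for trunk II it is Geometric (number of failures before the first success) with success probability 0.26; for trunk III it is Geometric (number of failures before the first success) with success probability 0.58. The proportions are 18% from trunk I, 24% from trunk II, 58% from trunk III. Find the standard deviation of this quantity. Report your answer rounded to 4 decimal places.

Per component, I: μ=9, E[X²]=83.25; II: μ=2.84615, E[X²]=19.0473; III: μ=0.724138, E[X²]=1.77289.
E[X] = 0.18·9 + 0.24·2.84615 + 0.58·0.724138 = 2.72308.
E[X²] = 0.18·83.25 + 0.24·19.0473 + 0.58·1.77289 = 20.5846.
Var(X) = E[X²] − (E[X])² = 20.5846 − 7.41515 = 13.1695.
SD(X) = √13.1695 = 3.62898.

3.6290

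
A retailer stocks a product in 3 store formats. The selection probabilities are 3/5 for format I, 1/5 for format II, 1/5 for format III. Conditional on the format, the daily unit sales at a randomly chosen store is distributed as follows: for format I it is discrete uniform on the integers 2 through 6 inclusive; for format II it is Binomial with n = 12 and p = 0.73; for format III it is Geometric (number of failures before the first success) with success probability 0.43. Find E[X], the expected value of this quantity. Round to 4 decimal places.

4.4171

Component means — I: 4; II: 8.76; III: 1.32558.
E[X] = 0.6·4 + 0.2·8.76 + 0.2·1.32558 = 4.41712.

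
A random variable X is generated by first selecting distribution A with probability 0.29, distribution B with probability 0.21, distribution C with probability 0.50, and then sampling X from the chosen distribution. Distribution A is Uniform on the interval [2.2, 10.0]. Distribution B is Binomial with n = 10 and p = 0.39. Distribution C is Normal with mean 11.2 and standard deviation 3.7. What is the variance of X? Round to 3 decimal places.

18.477

Per component, A: μ=6.1, E[X²]=42.28; B: μ=3.9, E[X²]=17.589; C: μ=11.2, E[X²]=139.13.
E[X] = 0.29·6.1 + 0.21·3.9 + 0.5·11.2 = 8.188.
E[X²] = 0.29·42.28 + 0.21·17.589 + 0.5·139.13 = 85.5199.
Var(X) = E[X²] − (E[X])² = 85.5199 − 67.0433 = 18.4765.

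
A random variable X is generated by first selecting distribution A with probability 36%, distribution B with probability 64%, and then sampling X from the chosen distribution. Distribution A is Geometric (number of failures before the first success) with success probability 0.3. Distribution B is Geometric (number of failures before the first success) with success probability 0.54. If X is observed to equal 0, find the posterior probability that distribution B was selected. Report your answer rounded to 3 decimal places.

Likelihoods P(X=0 | ·): A: 0.3; B: 0.54.
Posterior ∝ prior × likelihood. Numerator for B: 0.64·0.54 = 0.3456.
Normalizing constant: 0.36·0.3 + 0.64·0.54 = 0.4536.
P(B | observation) = 0.3456 / 0.4536 = 0.761905.

0.762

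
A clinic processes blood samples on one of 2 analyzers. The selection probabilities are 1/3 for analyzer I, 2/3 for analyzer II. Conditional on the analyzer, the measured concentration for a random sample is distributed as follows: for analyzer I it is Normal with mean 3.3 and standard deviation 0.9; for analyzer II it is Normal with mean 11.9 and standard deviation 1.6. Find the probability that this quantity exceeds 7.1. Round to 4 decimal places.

0.6658

Conditional on each analyzer, P(X > 7.1): I: 1.20953e-05; II: 0.99865.
By total probability, P(X > 7.1) = 0.333333·1.20953e-05 + 0.666667·0.99865 = 0.665771.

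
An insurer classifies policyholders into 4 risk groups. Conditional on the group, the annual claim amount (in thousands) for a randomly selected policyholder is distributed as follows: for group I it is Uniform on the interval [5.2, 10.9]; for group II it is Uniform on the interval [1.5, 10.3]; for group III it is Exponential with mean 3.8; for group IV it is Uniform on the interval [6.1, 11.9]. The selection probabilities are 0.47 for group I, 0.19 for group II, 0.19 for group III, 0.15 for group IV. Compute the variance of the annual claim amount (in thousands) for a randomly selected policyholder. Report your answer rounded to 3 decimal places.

Per component, I: μ=8.05, E[X²]=67.51; II: μ=5.9, E[X²]=41.2633; III: μ=3.8, E[X²]=28.88; IV: μ=9, E[X²]=83.8033.
E[X] = 0.47·8.05 + 0.19·5.9 + 0.19·3.8 + 0.15·9 = 6.9765.
E[X²] = 0.47·67.51 + 0.19·41.2633 + 0.19·28.88 + 0.15·83.8033 = 57.6274.
Var(X) = E[X²] − (E[X])² = 57.6274 − 48.6716 = 8.95588.

8.956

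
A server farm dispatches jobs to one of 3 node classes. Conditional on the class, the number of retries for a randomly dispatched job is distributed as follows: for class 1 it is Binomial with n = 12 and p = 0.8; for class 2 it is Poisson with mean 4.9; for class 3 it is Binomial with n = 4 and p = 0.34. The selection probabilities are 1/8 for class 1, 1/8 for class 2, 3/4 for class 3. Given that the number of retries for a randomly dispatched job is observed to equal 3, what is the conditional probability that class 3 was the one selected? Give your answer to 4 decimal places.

Likelihoods P(X=3 | ·): 1: 5.76717e-05; 2: 0.146014; 3: 0.103763.
Posterior ∝ prior × likelihood. Numerator for 3: 0.75·0.103763 = 0.0778219.
Normalizing constant: 0.125·5.76717e-05 + 0.125·0.146014 + 0.75·0.103763 = 0.0960809.
P(3 | observation) = 0.0778219 / 0.0960809 = 0.809963.

0.8100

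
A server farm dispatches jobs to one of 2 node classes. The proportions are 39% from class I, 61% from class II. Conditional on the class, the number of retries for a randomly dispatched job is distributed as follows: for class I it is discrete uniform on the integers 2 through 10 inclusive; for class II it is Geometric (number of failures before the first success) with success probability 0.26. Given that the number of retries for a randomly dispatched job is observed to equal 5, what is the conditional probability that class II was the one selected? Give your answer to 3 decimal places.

Likelihoods P(X=5 | ·): I: 0.111111; II: 0.0576942.
Posterior ∝ prior × likelihood. Numerator for II: 0.61·0.0576942 = 0.0351934.
Normalizing constant: 0.39·0.111111 + 0.61·0.0576942 = 0.0785268.
P(II | observation) = 0.0351934 / 0.0785268 = 0.448171.

0.448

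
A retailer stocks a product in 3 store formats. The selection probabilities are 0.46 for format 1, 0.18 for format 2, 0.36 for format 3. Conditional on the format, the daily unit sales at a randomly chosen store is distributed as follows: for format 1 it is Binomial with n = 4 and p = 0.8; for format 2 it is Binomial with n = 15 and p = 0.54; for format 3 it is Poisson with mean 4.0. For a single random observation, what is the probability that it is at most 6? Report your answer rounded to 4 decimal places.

Conditional on each format, P(X ≤ 6): 1: 1; 2: 0.203442; 3: 0.889326.
By total probability, P(X ≤ 6) = 0.46·1 + 0.18·0.203442 + 0.36·0.889326 = 0.816777.

0.8168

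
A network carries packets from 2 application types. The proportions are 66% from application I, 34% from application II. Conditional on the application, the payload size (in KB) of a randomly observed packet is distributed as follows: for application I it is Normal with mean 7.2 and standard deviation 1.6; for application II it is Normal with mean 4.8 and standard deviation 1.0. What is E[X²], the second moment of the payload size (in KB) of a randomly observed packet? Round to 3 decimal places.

44.078

For each component E[X²] = Var + (mean)², giving I: 54.4; II: 24.04.
Overall E[X²] = 0.66·54.4 + 0.34·24.04 = 44.0776.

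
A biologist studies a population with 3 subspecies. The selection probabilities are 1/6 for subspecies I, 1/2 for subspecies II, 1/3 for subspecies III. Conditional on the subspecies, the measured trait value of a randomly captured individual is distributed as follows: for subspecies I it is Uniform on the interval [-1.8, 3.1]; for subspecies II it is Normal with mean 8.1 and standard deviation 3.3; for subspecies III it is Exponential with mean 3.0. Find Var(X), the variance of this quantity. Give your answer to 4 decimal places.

18.0455

Per component, I: μ=0.65, E[X²]=2.42333; II: μ=8.1, E[X²]=76.5; III: μ=3, E[X²]=18.
E[X] = 0.166667·0.65 + 0.5·8.1 + 0.333333·3 = 5.15833.
E[X²] = 0.166667·2.42333 + 0.5·76.5 + 0.333333·18 = 44.6539.
Var(X) = E[X²] − (E[X])² = 44.6539 − 26.6084 = 18.0455.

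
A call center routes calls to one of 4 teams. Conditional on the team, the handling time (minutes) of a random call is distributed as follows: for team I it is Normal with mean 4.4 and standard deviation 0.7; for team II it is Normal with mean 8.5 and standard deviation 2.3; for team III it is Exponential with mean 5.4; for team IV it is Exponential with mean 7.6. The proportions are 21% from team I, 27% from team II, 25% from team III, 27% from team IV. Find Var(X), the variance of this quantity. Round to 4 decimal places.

27.0371

Per component, I: μ=4.4, E[X²]=19.85; II: μ=8.5, E[X²]=77.54; III: μ=5.4, E[X²]=58.32; IV: μ=7.6, E[X²]=115.52.
E[X] = 0.21·4.4 + 0.27·8.5 + 0.25·5.4 + 0.27·7.6 = 6.621.
E[X²] = 0.21·19.85 + 0.27·77.54 + 0.25·58.32 + 0.27·115.52 = 70.8747.
Var(X) = E[X²] − (E[X])² = 70.8747 − 43.8376 = 27.0371.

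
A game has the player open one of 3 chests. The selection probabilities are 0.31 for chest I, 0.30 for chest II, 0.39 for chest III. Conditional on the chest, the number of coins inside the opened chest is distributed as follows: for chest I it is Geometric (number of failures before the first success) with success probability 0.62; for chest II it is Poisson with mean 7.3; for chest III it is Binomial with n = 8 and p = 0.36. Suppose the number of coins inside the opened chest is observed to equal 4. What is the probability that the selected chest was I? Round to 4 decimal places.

Likelihoods P(X=4 | ·): I: 0.0129278; II: 0.0799338; III: 0.197255.
Posterior ∝ prior × likelihood. Numerator for I: 0.31·0.0129278 = 0.00400763.
Normalizing constant: 0.31·0.0129278 + 0.3·0.0799338 + 0.39·0.197255 = 0.104917.
P(I | observation) = 0.00400763 / 0.104917 = 0.038198.

0.0382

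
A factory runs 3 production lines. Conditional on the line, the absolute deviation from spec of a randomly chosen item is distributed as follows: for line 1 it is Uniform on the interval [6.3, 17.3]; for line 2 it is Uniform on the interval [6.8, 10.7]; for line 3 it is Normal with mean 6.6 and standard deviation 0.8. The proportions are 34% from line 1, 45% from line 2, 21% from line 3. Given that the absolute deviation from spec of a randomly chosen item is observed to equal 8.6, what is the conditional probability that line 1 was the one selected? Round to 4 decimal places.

0.2048

Likelihoods f(8.6 | ·): 1: 0.0909091; 2: 0.25641; 3: 0.0219104.
Posterior ∝ prior × likelihood. Numerator for 1: 0.34·0.0909091 = 0.0309091.
Normalizing constant: 0.34·0.0909091 + 0.45·0.25641 + 0.21·0.0219104 = 0.150895.
P(1 | observation) = 0.0309091 / 0.150895 = 0.204839.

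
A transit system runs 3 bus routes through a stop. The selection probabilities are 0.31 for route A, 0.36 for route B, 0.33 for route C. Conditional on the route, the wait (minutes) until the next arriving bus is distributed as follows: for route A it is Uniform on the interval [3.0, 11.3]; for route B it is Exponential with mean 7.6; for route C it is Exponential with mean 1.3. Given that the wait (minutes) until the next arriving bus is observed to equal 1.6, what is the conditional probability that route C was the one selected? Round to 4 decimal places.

Likelihoods f(1.6 | ·): A: 0; B: 0.1066; C: 0.224668.
Posterior ∝ prior × likelihood. Numerator for C: 0.33·0.224668 = 0.0741403.
Normalizing constant: 0.31·0 + 0.36·0.1066 + 0.33·0.224668 = 0.112516.
P(C | observation) = 0.0741403 / 0.112516 = 0.65893.

0.6589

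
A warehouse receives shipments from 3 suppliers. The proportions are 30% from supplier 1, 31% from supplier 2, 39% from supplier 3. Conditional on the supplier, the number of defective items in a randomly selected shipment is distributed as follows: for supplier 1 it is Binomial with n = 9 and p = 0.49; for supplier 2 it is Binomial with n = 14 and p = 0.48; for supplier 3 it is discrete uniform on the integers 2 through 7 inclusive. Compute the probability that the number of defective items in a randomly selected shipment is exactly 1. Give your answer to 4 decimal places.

Conditional on each supplier, P(X = 1): 1: 0.0201837; 2: 0.00136588; 3: 0.
By total probability, P(X = 1) = 0.3·0.0201837 + 0.31·0.00136588 + 0.39·0 = 0.00647852.

0.0065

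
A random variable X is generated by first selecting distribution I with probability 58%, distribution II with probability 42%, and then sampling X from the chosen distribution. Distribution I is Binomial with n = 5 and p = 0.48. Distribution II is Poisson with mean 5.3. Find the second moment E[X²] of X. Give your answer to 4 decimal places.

For each component E[X²] = Var + (mean)², giving I: 7.008; II: 33.39.
Overall E[X²] = 0.58·7.008 + 0.42·33.39 = 18.0884.

18.0884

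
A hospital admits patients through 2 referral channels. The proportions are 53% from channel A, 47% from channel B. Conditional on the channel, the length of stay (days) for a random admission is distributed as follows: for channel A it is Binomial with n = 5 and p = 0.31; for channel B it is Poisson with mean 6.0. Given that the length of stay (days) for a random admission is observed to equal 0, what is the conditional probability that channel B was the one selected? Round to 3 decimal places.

Likelihoods P(X=0 | ·): A: 0.156403; B: 0.00247875.
Posterior ∝ prior × likelihood. Numerator for B: 0.47·0.00247875 = 0.00116501.
Normalizing constant: 0.53·0.156403 + 0.47·0.00247875 = 0.0840587.
P(B | observation) = 0.00116501 / 0.0840587 = 0.0138595.

0.014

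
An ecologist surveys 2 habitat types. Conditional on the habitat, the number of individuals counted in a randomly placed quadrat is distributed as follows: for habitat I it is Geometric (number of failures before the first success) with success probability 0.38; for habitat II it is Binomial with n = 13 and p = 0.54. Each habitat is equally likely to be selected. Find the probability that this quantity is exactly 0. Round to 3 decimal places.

0.190

Conditional on each habitat, P(X = 0): I: 0.38; II: 4.12907e-05.
By total probability, P(X = 0) = 0.5·0.38 + 0.5·4.12907e-05 = 0.190021.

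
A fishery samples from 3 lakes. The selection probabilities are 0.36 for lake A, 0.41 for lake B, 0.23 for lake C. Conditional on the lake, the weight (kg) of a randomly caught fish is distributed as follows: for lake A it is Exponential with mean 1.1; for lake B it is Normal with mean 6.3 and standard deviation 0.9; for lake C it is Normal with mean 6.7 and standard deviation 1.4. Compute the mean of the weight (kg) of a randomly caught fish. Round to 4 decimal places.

4.5200

Component means — A: 1.1; B: 6.3; C: 6.7.
E[X] = 0.36·1.1 + 0.41·6.3 + 0.23·6.7 = 4.52.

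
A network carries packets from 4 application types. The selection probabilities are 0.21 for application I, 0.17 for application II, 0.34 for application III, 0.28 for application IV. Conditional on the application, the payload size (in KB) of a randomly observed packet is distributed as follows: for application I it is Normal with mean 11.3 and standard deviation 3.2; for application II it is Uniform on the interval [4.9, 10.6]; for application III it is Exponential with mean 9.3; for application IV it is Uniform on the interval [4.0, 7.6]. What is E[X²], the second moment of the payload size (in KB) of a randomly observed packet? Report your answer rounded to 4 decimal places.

108.1710

For each component E[X²] = Var + (mean)², giving I: 137.93; II: 62.77; III: 172.98; IV: 34.72.
Overall E[X²] = 0.21·137.93 + 0.17·62.77 + 0.34·172.98 + 0.28·34.72 = 108.171.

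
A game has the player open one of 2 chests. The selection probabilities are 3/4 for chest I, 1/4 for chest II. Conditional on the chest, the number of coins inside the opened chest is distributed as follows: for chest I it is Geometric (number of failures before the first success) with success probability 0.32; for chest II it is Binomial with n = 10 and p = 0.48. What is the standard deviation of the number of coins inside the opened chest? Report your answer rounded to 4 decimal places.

Per component, I: μ=2.125, E[X²]=11.1562; II: μ=4.8, E[X²]=25.536.
E[X] = 0.75·2.125 + 0.25·4.8 = 2.79375.
E[X²] = 0.75·11.1562 + 0.25·25.536 = 14.7512.
Var(X) = E[X²] − (E[X])² = 14.7512 − 7.80504 = 6.94615.
SD(X) = √6.94615 = 2.63555.

2.6356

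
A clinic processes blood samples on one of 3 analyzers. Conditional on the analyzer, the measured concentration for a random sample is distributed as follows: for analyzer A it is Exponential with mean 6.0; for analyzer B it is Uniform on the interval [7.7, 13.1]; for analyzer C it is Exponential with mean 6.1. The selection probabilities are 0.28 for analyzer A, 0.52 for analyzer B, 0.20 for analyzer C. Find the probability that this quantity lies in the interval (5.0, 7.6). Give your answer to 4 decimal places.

0.0734

Conditional on each analyzer, P(5.0 < X < 7.6): A: 0.152829; B: 0; C: 0.152895.
By total probability, P(5.0 < X < 7.6) = 0.28·0.152829 + 0.52·0 + 0.2·0.152895 = 0.073371.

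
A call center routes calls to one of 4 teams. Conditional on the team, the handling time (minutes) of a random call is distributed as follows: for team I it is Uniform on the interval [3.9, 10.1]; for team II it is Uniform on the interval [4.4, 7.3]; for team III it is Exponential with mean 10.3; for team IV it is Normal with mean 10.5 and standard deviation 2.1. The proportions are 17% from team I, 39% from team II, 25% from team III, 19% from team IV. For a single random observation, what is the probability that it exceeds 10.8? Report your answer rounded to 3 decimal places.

Conditional on each team, P(X > 10.8): I: 0; II: 0; III: 0.350448; IV: 0.443202.
By total probability, P(X > 10.8) = 0.17·0 + 0.39·0 + 0.25·0.350448 + 0.19·0.443202 = 0.17182.

0.172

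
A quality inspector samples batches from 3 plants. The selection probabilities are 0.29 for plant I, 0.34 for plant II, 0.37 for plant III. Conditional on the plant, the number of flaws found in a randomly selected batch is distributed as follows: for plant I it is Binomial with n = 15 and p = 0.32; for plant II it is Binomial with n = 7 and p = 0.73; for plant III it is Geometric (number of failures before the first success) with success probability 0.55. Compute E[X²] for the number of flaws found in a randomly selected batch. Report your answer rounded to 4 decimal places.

For each component E[X²] = Var + (mean)², giving I: 26.304; II: 27.4918; III: 2.15702.
Overall E[X²] = 0.29·26.304 + 0.34·27.4918 + 0.37·2.15702 = 17.7735.

17.7735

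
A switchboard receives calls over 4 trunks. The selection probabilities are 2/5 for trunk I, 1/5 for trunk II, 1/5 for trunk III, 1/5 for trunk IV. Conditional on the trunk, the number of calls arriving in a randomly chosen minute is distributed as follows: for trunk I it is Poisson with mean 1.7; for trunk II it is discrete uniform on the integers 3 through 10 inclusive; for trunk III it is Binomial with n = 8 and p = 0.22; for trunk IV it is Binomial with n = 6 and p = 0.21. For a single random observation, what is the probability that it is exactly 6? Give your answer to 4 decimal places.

Conditional on each trunk, P(X = 6): I: 0.00612436; II: 0.125; III: 0.00193145; IV: 8.57661e-05.
By total probability, P(X = 6) = 0.4·0.00612436 + 0.2·0.125 + 0.2·0.00193145 + 0.2·8.57661e-05 = 0.0278532.

0.0279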